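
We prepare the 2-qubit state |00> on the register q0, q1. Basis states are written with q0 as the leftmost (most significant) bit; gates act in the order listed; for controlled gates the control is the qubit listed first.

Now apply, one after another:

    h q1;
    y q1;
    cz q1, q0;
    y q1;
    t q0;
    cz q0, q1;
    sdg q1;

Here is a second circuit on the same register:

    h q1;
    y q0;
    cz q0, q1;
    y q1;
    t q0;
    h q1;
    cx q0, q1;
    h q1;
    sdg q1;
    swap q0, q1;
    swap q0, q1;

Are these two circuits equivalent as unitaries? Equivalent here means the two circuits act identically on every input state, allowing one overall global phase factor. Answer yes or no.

No, they are not equivalent — no single phase factor reconciles the two unitaries.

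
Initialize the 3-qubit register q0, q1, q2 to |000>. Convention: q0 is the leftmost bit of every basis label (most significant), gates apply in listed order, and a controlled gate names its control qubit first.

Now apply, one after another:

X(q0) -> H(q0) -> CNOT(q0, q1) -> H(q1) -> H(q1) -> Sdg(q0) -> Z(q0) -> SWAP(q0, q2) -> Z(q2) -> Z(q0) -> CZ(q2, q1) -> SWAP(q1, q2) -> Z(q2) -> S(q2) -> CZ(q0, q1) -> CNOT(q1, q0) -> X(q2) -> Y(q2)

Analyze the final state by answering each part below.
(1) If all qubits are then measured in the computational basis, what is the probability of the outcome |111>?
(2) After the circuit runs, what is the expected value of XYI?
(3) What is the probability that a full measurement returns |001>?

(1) Outcome |111> occurs with probability 1/2.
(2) The expectation value of XYI is 0.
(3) Outcome |001> occurs with probability 0.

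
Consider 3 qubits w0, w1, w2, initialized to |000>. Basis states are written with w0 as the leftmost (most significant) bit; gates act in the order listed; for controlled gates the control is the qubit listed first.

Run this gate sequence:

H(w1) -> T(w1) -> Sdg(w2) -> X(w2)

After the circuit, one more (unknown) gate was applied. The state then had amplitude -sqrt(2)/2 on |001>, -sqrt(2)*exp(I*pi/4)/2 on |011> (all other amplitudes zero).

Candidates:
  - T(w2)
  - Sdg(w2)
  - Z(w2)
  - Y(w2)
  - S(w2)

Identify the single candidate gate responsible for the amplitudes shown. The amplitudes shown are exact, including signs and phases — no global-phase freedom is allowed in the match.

The unique candidate consistent with the amplitudes is Z(w2).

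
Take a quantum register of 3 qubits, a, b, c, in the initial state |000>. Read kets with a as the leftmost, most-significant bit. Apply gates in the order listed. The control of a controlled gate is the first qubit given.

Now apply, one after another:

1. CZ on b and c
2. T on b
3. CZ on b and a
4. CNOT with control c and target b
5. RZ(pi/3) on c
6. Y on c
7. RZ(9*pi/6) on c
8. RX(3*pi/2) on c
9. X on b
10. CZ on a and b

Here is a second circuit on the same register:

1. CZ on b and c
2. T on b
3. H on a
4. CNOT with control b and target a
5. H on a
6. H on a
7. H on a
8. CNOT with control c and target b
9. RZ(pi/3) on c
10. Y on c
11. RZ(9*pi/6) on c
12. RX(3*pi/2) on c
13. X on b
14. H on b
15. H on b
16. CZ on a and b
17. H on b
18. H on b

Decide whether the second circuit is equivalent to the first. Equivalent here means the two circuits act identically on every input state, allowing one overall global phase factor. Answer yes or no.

Yes, they are equivalent — the unitaries differ by at most a global phase.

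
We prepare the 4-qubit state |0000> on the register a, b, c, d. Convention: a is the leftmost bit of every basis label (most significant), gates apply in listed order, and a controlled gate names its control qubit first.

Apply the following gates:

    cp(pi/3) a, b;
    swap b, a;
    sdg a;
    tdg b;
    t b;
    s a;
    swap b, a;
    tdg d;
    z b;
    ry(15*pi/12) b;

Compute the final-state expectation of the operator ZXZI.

The expectation value of ZXZI is -sqrt(2)/2. Key observation: gates 2-7 undo each other exactly, leaving only the rest of the circuit to track.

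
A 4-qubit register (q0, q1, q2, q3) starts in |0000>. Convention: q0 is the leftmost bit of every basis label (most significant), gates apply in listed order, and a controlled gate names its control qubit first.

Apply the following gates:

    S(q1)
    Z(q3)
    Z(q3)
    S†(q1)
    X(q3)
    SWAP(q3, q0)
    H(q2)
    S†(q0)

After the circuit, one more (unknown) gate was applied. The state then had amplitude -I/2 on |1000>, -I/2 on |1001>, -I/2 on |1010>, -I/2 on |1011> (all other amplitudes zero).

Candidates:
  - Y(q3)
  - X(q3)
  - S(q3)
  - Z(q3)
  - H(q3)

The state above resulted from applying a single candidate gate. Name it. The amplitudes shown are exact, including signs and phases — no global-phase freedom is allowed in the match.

The applied gate was H(q3). Key observation: gates 1-4 undo each other exactly, leaving only the rest of the circuit to track.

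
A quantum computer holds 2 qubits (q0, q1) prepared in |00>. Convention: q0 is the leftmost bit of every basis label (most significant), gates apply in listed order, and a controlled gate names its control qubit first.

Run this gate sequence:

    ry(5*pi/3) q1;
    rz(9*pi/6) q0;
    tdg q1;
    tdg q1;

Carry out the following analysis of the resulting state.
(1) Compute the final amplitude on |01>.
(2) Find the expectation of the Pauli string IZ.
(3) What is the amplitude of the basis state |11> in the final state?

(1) The amplitude on |01> is exp(3*I*pi/4)/2.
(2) The observable IZ averages to 1/2.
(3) The final state's coefficient on |11> equals 0.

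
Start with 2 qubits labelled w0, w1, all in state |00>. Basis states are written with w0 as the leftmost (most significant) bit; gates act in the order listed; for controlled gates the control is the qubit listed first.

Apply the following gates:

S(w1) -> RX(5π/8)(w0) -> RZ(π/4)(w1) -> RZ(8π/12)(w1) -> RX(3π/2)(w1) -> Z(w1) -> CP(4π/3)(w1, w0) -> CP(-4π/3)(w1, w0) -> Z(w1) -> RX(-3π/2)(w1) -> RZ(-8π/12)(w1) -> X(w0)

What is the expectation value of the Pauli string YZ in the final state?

The expectation value of YZ is sqrt(sqrt(2) + 2)/2.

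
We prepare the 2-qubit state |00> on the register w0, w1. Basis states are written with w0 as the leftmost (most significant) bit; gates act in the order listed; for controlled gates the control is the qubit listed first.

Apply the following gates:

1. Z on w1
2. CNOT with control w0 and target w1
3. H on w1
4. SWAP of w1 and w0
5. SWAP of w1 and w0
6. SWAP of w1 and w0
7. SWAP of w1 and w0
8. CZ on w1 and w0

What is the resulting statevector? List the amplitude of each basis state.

After the circuit, the state carries amplitude sqrt(2)/2 on |00>, sqrt(2)/2 on |01>, 0 on |10>, 0 on |11>.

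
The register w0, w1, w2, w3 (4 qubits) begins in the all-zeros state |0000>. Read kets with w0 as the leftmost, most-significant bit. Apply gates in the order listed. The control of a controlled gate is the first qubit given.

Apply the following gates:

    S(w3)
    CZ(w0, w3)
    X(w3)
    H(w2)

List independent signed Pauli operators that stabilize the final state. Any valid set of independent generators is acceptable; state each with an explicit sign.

The stabilizer group can be generated by +IIXI, +ZIII, +IZII, -IIIZ, among other valid generating sets.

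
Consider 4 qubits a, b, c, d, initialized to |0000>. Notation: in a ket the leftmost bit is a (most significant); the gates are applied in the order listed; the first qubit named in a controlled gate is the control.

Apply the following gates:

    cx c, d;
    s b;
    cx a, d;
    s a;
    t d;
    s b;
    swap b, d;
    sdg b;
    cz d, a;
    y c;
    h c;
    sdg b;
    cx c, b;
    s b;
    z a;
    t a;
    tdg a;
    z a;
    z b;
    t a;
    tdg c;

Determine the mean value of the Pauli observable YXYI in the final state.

The observable YXYI averages to 0. Key observation: steps 15-18 multiply out to the identity, so the circuit reduces to the remaining gates.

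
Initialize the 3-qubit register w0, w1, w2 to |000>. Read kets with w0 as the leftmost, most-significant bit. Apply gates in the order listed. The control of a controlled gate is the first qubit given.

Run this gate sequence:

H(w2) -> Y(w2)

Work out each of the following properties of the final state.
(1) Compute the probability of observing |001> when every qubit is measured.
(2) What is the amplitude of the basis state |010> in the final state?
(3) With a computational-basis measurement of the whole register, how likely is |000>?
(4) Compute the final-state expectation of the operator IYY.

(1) Outcome |001> occurs with probability 1/2.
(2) |010> carries amplitude 0 in the final state.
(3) Outcome |000> occurs with probability 1/2.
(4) The expectation value of IYY is 0.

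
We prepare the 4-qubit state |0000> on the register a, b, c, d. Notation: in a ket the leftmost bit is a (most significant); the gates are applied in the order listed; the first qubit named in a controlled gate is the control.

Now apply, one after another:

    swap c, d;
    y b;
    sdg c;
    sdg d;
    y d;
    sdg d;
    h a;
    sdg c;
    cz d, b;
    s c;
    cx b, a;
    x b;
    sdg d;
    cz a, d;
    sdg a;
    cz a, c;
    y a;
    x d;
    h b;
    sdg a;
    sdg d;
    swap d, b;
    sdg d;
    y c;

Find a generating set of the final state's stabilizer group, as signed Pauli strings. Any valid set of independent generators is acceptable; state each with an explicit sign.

The stabilizer group can be generated by +XIII, -IIIY, +IZII, -IIZI, among other valid generating sets.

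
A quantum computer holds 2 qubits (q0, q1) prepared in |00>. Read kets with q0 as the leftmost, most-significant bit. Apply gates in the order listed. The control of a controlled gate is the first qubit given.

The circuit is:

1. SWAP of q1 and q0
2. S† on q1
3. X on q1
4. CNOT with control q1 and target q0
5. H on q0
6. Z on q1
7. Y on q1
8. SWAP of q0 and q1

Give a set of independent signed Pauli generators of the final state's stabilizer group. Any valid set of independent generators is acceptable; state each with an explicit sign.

The stabilizer group can be generated by -IX, +ZI, among other valid generating sets.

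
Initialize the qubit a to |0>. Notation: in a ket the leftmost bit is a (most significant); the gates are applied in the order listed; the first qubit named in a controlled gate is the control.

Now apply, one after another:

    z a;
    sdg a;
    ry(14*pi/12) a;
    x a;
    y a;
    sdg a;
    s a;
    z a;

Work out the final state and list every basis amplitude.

The final amplitudes are I*(-sqrt(2) + sqrt(6))/4 on |0>, I*(-sqrt(6) - sqrt(2))/4 on |1>.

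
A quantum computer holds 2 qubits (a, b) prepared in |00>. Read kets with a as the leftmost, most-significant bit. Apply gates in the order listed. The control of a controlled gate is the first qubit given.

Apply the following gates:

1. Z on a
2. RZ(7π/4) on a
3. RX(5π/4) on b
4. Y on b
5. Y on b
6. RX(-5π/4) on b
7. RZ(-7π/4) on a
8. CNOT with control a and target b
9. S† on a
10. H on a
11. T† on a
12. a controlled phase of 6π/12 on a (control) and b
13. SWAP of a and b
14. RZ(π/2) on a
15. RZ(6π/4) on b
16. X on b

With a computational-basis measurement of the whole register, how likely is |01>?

The probability of measuring |01> is 1/2. Key observation: gates 2-7 undo each other exactly, leaving only the rest of the circuit to track.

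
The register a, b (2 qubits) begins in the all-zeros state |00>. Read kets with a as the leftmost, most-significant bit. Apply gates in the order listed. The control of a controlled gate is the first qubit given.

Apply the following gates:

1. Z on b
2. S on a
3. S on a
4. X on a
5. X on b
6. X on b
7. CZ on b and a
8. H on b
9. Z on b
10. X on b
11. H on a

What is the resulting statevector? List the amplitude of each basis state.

After the circuit, the state carries amplitude -1/2 on |00>, 1/2 on |01>, 1/2 on |10>, -1/2 on |11>. Key observation: steps 5-6 multiply out to the identity, so the circuit reduces to the remaining gates.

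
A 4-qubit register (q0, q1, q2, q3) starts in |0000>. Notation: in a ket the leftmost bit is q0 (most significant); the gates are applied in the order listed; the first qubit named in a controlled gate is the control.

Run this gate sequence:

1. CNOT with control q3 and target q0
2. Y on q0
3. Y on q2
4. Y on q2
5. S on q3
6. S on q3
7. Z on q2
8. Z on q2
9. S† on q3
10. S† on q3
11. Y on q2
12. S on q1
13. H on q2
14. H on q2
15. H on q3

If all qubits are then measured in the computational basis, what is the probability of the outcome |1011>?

The probability of measuring |1011> is 1/2. Key observation: gates 4-11 undo each other exactly, leaving only the rest of the circuit to track.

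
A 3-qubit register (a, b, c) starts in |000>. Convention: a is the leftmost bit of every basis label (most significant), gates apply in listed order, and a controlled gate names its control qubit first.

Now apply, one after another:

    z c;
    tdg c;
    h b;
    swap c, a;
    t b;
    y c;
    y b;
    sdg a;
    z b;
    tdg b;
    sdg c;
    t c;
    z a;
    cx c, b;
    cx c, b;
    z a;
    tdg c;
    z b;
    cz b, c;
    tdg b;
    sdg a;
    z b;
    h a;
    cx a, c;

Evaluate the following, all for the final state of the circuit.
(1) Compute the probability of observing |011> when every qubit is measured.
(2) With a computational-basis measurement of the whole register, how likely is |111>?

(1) Outcome |011> occurs with probability 1/4. Key observation: the block from step 12 through step 17 cancels to the identity and can be dropped.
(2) A full measurement returns |111> with probability 0.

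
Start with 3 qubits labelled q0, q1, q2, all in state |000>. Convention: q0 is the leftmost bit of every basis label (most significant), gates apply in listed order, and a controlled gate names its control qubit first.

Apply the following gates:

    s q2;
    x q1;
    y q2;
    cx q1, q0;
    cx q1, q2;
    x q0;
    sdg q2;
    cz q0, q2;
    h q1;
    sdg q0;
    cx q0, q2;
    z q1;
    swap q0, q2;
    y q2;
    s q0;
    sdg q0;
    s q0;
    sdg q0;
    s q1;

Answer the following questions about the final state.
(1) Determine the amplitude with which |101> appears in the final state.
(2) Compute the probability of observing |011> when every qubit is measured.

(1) The amplitude on |101> is 0. Key observation: steps 15-18 multiply out to the identity, so the circuit reduces to the remaining gates.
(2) A full measurement returns |011> with probability 1/2.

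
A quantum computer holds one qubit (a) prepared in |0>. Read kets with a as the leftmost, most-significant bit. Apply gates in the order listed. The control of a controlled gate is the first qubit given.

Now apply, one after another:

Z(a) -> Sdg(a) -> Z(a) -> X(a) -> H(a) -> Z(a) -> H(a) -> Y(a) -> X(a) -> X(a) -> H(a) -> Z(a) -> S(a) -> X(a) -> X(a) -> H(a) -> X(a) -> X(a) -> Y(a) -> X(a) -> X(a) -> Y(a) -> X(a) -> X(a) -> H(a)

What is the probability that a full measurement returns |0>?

The probability of measuring |0> is 1/2. Key observation: gates 17-24 undo each other exactly, leaving only the rest of the circuit to track.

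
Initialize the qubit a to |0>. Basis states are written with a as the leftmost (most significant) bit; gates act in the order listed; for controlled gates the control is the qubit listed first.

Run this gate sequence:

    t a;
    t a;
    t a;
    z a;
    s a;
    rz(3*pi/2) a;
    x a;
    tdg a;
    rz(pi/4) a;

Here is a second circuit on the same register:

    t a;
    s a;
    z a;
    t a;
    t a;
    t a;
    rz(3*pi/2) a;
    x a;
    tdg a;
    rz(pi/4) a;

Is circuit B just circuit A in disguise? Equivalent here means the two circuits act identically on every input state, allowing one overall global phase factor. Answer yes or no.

No: there is an input state on which the two circuits produce genuinely different outputs (not merely differing by a phase).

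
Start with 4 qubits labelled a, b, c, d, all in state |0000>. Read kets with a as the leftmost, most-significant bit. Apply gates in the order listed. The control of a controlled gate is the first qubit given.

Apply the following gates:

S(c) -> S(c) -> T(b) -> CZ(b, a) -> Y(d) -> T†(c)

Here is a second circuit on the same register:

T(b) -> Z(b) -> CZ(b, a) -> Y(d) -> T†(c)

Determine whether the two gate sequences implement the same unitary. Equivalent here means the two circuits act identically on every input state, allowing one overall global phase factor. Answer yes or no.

No: there is an input state on which the two circuits produce genuinely different outputs (not merely differing by a phase).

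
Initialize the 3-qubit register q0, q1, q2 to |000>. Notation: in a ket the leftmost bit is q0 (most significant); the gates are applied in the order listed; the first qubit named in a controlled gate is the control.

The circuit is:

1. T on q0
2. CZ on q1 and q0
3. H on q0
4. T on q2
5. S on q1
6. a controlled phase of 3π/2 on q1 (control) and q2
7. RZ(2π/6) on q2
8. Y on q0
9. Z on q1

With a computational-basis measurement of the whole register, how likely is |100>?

Outcome |100> occurs with probability 1/2.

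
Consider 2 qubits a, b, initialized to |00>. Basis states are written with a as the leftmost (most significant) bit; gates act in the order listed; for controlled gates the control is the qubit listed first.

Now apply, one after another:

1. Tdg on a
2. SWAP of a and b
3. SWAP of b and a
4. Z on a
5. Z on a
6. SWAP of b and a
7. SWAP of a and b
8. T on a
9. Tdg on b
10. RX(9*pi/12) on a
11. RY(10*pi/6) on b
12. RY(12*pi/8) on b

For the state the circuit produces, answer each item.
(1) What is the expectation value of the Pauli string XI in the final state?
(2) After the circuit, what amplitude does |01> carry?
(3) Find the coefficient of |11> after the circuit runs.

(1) The observable XI averages to 0.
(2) The amplitude on |01> is sqrt(2 - sqrt(2))*(-sqrt(6) - sqrt(2))/8.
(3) The amplitude on |11> is sqrt(2)*I*sqrt(sqrt(2) + 2)/8 + sqrt(6)*I*sqrt(sqrt(2) + 2)/8.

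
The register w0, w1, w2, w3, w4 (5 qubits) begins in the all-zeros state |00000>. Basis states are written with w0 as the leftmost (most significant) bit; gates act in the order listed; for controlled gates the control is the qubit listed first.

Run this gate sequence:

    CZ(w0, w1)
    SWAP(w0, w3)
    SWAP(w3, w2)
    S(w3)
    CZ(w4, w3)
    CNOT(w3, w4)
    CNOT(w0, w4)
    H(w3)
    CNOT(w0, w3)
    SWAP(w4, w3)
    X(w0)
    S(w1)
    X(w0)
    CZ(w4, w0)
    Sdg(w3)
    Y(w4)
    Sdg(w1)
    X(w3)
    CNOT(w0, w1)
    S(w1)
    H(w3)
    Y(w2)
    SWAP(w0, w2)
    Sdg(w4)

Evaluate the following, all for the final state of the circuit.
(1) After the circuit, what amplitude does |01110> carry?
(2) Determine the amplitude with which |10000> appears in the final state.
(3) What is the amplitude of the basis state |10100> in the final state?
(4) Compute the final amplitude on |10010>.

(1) |01110> carries amplitude 0 in the final state.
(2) The amplitude on |10000> is 1/2.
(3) The final state's coefficient on |10100> equals 0.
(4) The amplitude on |10010> is -1/2.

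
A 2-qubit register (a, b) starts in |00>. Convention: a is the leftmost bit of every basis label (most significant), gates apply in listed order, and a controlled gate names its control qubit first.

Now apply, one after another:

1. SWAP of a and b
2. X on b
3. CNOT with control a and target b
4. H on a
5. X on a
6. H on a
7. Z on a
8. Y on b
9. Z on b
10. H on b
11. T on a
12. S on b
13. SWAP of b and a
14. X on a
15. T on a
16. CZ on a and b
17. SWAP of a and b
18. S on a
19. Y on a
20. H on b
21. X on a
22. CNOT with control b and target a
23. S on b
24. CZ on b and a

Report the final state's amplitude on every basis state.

The final amplitudes are exp(I*pi/4)/2 + I/2 on |00>, 0 on |01>, 0 on |10>, 1/2 + exp(3*I*pi/4)/2 on |11>.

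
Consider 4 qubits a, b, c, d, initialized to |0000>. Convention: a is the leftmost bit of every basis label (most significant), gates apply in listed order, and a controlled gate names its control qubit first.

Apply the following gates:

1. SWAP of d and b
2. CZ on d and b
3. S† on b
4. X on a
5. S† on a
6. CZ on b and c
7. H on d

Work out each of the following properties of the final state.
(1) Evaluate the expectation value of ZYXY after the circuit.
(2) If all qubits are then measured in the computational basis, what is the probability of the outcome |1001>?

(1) The expectation value of ZYXY is 0.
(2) The probability of measuring |1001> is 1/2.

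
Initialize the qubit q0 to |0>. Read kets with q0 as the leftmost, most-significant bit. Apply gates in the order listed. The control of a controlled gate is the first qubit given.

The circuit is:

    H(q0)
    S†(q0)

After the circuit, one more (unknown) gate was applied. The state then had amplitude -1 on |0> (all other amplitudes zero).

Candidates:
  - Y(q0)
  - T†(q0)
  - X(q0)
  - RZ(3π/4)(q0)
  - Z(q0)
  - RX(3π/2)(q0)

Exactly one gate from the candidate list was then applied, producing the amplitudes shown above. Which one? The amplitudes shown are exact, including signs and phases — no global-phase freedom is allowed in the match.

The unique candidate consistent with the amplitudes is RX(3π/2)(q0).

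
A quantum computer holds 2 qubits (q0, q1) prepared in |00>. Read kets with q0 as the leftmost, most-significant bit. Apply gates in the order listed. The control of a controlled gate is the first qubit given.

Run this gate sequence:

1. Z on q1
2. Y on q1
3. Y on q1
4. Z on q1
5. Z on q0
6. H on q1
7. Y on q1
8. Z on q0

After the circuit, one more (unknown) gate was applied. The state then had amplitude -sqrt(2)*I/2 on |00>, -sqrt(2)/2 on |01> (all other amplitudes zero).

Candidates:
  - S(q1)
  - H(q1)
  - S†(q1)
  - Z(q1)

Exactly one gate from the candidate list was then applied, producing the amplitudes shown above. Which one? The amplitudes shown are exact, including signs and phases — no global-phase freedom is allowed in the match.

The applied gate was S(q1). Key observation: gates 1-4 undo each other exactly, leaving only the rest of the circuit to track.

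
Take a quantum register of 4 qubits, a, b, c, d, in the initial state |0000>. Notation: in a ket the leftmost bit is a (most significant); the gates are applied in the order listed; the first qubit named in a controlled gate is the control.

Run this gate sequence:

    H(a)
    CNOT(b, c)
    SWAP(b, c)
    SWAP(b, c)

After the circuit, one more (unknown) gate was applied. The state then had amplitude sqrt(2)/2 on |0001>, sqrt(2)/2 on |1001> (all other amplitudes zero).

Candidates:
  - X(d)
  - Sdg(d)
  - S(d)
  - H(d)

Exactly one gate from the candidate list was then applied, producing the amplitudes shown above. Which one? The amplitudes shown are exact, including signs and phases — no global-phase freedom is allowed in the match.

It was X(d) that produced the state shown.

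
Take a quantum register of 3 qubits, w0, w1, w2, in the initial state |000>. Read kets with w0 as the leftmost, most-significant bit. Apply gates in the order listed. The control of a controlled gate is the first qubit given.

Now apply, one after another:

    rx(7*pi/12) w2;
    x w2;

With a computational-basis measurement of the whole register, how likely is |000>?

A full measurement returns |000> with probability -sqrt(2)/8 + sqrt(6)/8 + 1/2.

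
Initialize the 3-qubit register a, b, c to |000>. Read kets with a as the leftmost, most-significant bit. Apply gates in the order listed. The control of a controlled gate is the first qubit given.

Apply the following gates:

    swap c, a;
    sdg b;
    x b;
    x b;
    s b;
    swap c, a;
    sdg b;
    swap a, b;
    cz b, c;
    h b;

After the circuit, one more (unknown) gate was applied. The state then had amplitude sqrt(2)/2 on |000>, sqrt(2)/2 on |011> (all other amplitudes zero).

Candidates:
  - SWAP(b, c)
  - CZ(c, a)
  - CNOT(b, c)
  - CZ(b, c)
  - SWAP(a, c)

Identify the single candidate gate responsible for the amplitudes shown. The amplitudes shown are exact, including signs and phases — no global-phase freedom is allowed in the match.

The unique candidate consistent with the amplitudes is CNOT(b, c). Key observation: the block from step 1 through step 6 cancels to the identity and can be dropped.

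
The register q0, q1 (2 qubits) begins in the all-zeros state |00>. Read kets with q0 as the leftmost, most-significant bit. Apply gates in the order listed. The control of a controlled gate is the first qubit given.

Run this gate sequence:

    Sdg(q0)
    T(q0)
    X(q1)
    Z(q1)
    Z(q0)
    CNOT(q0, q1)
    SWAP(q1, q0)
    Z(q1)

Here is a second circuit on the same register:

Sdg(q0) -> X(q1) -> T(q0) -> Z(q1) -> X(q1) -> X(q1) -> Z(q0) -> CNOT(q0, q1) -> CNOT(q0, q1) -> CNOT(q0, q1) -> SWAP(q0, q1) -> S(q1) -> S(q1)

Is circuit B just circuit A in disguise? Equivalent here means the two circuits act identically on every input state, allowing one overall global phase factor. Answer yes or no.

Yes — the two circuits implement the same unitary up to a global phase.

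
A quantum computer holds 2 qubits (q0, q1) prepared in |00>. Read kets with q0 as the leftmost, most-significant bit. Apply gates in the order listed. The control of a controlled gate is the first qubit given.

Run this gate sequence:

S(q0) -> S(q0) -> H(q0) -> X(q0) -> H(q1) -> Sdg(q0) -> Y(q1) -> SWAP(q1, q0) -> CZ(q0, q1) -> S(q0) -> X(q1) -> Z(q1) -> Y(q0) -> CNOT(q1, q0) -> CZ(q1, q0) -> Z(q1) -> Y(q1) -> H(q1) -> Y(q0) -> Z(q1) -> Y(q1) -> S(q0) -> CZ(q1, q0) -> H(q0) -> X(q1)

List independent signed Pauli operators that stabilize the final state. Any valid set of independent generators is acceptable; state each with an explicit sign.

The final state is stabilized by the group generated by -XZ, -ZX; other independent generating sets are equally valid.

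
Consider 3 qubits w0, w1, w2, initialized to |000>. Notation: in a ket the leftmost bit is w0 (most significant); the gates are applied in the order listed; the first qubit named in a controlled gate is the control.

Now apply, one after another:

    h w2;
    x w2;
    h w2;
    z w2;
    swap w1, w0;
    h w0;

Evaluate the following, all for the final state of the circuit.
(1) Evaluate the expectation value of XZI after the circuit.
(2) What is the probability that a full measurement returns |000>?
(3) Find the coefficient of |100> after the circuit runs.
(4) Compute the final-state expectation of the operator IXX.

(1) In the final state, XZI has expectation 1. Key observation: steps 1-4 multiply out to the identity, so the circuit reduces to the remaining gates.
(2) Outcome |000> occurs with probability 1/2.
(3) |100> carries amplitude sqrt(2)/2 in the final state.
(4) The observable IXX averages to 0.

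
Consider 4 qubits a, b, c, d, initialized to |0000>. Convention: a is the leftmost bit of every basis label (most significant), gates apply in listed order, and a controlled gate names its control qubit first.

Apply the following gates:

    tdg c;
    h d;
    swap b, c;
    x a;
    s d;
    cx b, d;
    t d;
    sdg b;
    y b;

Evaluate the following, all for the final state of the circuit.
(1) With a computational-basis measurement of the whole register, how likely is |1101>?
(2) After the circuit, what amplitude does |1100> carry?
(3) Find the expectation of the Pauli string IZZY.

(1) The probability of measuring |1101> is 1/2.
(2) The amplitude on |1100> is sqrt(2)*I/2.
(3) The observable IZZY averages to -sqrt(2)/2.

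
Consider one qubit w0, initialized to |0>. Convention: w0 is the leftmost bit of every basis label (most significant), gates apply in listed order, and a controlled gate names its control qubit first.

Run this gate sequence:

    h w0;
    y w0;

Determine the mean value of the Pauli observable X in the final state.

In the final state, X has expectation -1.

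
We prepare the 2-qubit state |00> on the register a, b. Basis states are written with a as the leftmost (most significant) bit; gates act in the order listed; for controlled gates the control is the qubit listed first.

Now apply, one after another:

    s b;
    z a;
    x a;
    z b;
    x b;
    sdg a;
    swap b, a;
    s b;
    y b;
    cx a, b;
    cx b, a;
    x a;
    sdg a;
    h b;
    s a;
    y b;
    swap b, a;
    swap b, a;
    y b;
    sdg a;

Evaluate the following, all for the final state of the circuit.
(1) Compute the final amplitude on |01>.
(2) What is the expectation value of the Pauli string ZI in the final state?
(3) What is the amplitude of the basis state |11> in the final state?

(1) The final state's coefficient on |01> equals 0. Key observation: the block from step 15 through step 20 cancels to the identity and can be dropped.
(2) The observable ZI averages to -1.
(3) The amplitude on |11> is sqrt(2)/2.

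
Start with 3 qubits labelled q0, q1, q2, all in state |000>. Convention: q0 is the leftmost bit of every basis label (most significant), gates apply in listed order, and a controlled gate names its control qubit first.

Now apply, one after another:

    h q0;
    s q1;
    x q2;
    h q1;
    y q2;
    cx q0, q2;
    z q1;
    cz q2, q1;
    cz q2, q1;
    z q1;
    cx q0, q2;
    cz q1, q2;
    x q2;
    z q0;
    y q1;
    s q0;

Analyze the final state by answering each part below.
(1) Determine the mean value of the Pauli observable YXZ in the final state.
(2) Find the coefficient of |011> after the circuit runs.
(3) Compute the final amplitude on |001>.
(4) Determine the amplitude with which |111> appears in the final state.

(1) In the final state, YXZ has expectation -1. Key observation: steps 6-11 multiply out to the identity, so the circuit reduces to the remaining gates.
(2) The final state's coefficient on |011> equals 1/2.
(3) The amplitude on |001> is -1/2.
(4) The amplitude on |111> is -I/2.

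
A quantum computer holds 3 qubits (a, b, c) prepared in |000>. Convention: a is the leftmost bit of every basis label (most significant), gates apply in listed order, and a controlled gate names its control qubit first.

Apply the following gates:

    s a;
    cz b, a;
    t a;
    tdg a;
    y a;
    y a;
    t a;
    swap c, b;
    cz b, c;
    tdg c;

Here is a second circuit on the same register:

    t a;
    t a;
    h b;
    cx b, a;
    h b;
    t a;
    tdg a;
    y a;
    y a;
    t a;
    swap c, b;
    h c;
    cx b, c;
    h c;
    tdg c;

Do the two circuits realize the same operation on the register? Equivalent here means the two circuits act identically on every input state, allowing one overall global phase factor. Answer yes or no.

No, they are not equivalent — no single phase factor reconciles the two unitaries.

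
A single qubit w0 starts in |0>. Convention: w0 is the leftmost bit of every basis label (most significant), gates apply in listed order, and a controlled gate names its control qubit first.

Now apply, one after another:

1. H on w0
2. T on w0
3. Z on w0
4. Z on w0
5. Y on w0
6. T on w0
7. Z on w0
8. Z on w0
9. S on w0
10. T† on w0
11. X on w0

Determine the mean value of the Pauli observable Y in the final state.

In the final state, Y has expectation sqrt(2)/2.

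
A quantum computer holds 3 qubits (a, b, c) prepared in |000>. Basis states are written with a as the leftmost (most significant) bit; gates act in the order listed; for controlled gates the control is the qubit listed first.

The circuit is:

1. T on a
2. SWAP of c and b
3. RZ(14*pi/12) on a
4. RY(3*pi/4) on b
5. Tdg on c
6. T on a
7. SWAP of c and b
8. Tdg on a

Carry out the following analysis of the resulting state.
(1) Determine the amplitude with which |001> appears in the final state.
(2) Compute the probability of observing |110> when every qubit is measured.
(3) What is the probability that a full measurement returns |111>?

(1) The final state's coefficient on |001> equals -sqrt(sqrt(2) + 2)*exp(5*I*pi/12)/2.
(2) A full measurement returns |110> with probability 0.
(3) The probability of measuring |111> is 0.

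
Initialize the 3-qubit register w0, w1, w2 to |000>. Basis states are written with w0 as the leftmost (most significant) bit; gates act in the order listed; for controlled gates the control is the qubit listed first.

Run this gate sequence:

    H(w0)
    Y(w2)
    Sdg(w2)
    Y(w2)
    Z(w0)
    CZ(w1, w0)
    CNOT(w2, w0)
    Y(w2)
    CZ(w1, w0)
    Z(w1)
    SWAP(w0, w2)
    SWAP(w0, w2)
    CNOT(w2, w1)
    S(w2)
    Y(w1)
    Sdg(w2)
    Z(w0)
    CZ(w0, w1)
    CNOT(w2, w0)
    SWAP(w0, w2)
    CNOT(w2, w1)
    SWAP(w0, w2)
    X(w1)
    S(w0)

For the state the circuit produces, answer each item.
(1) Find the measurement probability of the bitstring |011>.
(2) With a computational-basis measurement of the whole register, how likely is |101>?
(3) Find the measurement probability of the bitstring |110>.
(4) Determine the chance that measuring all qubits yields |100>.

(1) The probability of measuring |011> is 1/2.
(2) The probability of measuring |101> is 1/2.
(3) Outcome |110> occurs with probability 0.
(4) Outcome |100> occurs with probability 0.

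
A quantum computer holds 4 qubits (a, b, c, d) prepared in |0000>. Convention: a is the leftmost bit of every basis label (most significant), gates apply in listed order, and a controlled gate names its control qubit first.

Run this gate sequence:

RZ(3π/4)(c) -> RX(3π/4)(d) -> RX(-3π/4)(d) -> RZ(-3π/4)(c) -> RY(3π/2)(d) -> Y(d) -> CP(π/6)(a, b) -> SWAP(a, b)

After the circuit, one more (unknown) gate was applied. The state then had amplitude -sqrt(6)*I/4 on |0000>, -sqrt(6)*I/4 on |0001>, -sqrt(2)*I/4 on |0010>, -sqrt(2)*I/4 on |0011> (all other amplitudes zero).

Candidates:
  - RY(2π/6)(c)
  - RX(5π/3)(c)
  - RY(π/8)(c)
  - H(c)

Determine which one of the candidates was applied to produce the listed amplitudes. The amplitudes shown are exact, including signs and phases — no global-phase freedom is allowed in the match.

It was RY(2π/6)(c) that produced the state shown.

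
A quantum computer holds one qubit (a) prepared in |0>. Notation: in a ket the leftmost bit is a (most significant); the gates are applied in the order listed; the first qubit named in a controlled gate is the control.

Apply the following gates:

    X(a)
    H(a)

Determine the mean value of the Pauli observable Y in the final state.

In the final state, Y has expectation 0.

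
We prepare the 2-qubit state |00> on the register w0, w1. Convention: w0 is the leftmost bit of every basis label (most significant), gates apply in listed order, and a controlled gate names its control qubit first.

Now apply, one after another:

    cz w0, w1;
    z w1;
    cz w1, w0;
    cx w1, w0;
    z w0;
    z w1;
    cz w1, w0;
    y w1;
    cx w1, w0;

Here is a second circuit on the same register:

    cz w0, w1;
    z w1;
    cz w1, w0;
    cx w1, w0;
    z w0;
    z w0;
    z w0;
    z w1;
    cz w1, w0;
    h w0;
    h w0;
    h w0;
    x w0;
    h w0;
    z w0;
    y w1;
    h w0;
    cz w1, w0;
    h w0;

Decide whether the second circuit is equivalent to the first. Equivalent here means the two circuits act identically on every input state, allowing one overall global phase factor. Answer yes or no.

Yes: on every input state the two circuits agree up to one overall phase factor.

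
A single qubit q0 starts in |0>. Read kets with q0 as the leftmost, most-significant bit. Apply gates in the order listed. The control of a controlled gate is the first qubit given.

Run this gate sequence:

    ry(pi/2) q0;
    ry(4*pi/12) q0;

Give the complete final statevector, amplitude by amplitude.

The final amplitudes are -sqrt(2)/4 + sqrt(6)/4 on |0>, sqrt(2)/4 + sqrt(6)/4 on |1>.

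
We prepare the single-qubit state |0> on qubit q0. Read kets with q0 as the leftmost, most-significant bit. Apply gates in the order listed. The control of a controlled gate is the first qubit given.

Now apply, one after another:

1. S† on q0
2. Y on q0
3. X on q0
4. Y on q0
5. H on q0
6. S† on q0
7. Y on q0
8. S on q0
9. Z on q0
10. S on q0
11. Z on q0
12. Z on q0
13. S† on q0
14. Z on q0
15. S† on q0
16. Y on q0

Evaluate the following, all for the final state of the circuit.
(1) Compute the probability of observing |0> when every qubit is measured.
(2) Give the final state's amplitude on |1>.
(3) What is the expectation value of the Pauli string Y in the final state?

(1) The probability of measuring |0> is 1/2. Key observation: gates 8-15 undo each other exactly, leaving only the rest of the circuit to track.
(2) The amplitude on |1> is -sqrt(2)*I/2.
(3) In the final state, Y has expectation 1.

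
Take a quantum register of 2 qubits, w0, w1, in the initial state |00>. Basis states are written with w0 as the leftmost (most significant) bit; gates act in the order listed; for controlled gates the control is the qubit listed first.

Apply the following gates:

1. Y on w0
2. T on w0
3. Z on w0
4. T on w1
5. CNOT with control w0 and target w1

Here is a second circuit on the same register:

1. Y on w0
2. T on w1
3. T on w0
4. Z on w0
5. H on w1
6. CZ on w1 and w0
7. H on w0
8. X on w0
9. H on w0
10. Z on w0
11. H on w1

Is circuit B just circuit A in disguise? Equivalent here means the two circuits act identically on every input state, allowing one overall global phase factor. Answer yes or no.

Yes — the two circuits implement the same unitary up to a global phase.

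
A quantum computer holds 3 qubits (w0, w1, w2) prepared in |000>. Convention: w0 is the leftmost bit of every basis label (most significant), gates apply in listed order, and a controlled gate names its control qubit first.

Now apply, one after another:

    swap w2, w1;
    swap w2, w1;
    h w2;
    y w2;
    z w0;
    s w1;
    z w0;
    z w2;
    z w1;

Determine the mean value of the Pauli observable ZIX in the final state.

The observable ZIX averages to 1. Key observation: the block from step 1 through step 2 cancels to the identity and can be dropped.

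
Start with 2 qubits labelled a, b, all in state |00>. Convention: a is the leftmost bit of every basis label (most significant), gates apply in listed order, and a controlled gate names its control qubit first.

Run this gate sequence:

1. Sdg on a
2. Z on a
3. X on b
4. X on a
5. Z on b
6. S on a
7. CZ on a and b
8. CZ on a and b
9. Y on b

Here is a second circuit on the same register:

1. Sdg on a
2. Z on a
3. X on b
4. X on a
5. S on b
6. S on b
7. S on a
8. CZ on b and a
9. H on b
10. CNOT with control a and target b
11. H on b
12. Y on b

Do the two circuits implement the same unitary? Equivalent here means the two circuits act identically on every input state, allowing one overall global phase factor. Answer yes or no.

Yes, they are equivalent — the unitaries differ by at most a global phase.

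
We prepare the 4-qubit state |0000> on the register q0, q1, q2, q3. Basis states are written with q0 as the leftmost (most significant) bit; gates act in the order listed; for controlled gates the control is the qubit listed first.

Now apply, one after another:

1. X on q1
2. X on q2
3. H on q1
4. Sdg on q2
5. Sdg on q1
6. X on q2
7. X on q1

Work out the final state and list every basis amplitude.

After the circuit, the state carries amplitude sqrt(2)/2 on |0000>, -sqrt(2)*I/2 on |0100>, and 0 on every other basis state.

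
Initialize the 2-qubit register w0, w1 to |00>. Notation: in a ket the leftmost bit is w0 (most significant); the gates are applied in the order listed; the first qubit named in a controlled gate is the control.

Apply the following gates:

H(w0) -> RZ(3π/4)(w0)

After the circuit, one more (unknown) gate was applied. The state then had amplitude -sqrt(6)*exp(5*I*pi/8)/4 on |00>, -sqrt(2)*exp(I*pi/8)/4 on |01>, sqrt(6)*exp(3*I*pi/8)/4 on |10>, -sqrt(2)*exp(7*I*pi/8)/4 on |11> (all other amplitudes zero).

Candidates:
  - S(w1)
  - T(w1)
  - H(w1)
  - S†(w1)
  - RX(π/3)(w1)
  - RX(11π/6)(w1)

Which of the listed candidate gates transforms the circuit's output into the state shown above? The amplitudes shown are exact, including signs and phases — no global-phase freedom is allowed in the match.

The applied gate was RX(π/3)(w1).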